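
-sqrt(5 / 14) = -sqrt(70) / 14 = -0.60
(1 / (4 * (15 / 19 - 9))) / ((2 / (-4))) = 19 / 312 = 0.06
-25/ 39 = -0.64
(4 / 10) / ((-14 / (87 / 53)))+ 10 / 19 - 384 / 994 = 33281 / 357485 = 0.09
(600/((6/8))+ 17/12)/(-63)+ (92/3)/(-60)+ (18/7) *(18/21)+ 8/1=-80119/26460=-3.03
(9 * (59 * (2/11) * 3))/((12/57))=30267/22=1375.77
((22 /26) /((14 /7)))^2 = 121 /676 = 0.18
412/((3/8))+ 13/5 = 16519/15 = 1101.27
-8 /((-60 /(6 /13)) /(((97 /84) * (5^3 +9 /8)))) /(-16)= -97873 /174720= -0.56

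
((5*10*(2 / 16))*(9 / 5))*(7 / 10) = 63 / 8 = 7.88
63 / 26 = 2.42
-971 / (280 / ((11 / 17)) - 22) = -10681 / 4518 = -2.36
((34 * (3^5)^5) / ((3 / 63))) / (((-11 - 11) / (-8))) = 2419856268569208 / 11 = 219986933506291.64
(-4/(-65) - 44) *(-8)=22848/65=351.51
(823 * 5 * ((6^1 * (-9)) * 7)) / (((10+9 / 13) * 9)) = -2246790 / 139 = -16163.96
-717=-717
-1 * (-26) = 26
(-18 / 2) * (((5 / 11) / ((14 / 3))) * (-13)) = 1755 / 154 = 11.40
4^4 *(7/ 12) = 448/ 3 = 149.33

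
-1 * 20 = -20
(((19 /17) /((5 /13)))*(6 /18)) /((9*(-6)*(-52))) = 19 /55080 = 0.00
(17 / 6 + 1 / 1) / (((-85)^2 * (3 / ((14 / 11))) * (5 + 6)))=161 / 7868025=0.00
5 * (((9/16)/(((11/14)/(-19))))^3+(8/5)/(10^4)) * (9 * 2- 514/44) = -744984514659571/9370240000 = -79505.38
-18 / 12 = -3 / 2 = -1.50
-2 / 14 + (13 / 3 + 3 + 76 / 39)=2495 / 273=9.14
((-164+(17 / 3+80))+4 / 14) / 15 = -5.20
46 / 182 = 23 / 91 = 0.25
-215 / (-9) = 215 / 9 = 23.89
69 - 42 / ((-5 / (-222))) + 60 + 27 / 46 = -1735.21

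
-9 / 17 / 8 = -9 / 136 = -0.07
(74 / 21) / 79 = 74 / 1659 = 0.04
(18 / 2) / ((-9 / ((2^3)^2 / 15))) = -64 / 15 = -4.27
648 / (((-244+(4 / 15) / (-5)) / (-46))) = 139725 / 1144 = 122.14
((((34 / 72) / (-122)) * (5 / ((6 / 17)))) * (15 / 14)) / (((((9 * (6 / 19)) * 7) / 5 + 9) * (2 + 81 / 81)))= -686375 / 454888224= -0.00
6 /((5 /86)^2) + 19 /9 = 399859 /225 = 1777.15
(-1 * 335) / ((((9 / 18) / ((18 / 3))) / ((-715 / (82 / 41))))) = 1437150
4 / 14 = 2 / 7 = 0.29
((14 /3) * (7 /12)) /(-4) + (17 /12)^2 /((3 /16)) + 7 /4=2543 /216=11.77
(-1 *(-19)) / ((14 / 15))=285 / 14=20.36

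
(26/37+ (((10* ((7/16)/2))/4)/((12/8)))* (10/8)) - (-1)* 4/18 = 58849/42624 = 1.38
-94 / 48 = -47 / 24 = -1.96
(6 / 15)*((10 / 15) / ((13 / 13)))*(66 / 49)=0.36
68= 68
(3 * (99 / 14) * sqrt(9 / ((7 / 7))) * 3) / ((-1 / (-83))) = 221859 / 14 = 15847.07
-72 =-72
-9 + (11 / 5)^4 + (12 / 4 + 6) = 14641 / 625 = 23.43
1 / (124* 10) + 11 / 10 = 273 / 248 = 1.10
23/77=0.30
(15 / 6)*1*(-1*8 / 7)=-20 / 7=-2.86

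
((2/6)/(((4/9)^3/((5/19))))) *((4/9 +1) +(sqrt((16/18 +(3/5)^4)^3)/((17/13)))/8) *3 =118287 *sqrt(5729)/30400000 +5265/1216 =4.62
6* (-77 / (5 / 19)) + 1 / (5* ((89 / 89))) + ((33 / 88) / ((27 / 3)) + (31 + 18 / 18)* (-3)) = -1851.36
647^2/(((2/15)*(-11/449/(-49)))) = 138147249135/22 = 6279420415.23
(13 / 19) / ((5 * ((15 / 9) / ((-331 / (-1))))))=12909 / 475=27.18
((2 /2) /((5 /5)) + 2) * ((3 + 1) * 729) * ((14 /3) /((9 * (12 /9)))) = 3402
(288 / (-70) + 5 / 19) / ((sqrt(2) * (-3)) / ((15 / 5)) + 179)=-458419 / 21305935 - 2561 * sqrt(2) / 21305935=-0.02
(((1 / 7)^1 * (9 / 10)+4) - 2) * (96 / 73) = 7152 / 2555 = 2.80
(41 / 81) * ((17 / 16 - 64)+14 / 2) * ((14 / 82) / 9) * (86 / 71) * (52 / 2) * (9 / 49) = -500305 / 161028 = -3.11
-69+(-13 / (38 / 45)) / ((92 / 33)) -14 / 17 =-4477937 / 59432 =-75.35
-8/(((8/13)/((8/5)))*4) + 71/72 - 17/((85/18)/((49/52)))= -35597/4680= -7.61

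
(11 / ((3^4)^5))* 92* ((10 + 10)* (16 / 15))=64768 / 10460353203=0.00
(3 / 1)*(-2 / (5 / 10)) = -12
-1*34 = -34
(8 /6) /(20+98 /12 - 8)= 8 /121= 0.07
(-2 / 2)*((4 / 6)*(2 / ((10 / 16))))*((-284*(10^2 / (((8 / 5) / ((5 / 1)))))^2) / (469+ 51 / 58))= 10295000000 / 81759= 125918.86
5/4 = 1.25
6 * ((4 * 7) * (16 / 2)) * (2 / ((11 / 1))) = 2688 / 11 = 244.36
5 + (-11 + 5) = -1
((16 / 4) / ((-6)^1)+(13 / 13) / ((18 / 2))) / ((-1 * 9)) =5 / 81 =0.06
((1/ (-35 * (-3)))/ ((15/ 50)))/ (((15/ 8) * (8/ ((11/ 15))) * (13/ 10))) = 44/ 36855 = 0.00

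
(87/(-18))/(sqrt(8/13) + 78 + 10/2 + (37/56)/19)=-0.06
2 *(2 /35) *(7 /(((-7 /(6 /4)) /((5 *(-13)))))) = 78 /7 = 11.14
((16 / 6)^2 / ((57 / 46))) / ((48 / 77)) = 9.21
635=635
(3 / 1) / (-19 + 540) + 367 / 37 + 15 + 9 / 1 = 653966 / 19277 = 33.92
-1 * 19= -19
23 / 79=0.29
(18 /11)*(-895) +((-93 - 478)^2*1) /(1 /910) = 3263654300 /11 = 296695845.45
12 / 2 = 6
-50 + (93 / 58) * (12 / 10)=-6971 / 145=-48.08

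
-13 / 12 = -1.08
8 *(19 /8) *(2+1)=57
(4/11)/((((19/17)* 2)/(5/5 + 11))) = 408/209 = 1.95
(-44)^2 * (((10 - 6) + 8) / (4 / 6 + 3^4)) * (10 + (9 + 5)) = 1672704 / 245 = 6827.36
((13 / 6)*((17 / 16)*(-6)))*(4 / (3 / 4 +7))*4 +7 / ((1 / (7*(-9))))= -14555 / 31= -469.52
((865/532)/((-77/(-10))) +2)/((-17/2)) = -45289/174097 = -0.26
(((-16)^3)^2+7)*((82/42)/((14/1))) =687866143/294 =2339680.76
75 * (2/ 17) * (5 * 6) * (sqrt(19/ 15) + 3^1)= 300 * sqrt(285)/ 17 + 13500/ 17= 1092.03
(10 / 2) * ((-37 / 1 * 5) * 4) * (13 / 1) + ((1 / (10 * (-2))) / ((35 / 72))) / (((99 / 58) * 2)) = -92592558 / 1925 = -48100.03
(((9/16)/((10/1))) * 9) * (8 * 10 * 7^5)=1361367/2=680683.50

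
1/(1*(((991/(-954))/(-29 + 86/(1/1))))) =-54378/991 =-54.87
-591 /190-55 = -11041 /190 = -58.11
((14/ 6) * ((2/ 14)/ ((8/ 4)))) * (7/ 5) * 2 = 7/ 15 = 0.47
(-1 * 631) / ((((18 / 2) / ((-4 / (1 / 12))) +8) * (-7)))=11.54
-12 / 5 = -2.40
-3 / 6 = -1 / 2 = -0.50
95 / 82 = 1.16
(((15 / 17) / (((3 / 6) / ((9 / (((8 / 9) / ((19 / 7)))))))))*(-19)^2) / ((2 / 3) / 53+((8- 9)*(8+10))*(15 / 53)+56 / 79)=-104679417285 / 26145728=-4003.69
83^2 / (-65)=-6889 / 65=-105.98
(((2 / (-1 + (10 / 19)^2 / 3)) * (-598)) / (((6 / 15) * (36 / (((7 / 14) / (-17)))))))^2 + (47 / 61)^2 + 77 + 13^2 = 37982337904492825 / 149632881932304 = 253.84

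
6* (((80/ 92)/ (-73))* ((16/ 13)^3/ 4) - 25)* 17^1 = -9408434610/ 3688763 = -2550.57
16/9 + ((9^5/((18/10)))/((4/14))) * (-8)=-8266844/9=-918538.22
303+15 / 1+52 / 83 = 26446 / 83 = 318.63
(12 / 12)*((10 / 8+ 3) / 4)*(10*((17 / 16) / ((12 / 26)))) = 18785 / 768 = 24.46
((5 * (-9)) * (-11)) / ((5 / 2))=198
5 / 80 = 1 / 16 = 0.06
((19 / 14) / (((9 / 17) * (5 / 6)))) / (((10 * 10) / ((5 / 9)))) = 323 / 18900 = 0.02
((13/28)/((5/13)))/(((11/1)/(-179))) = -30251/1540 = -19.64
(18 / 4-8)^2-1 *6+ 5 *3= 85 / 4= 21.25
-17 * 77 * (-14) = 18326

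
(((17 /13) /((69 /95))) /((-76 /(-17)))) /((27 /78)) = 1445 /1242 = 1.16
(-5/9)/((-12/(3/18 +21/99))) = 0.02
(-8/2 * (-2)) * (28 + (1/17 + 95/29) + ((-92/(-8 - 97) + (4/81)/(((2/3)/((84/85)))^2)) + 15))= 1665651928/4400025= 378.56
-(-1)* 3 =3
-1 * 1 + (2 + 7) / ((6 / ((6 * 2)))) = 17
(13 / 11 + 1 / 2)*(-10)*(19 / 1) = -3515 / 11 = -319.55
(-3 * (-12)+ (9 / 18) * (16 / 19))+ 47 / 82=57637 / 1558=36.99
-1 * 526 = -526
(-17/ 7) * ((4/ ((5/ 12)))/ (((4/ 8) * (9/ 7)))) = -36.27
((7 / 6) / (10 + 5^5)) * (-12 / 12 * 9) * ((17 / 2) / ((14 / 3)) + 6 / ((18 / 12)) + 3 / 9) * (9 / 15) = -0.01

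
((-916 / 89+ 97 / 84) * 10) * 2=-341555 / 1869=-182.75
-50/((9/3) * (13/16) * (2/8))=-3200/39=-82.05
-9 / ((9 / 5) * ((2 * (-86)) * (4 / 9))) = 45 / 688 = 0.07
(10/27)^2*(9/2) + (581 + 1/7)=329858/567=581.76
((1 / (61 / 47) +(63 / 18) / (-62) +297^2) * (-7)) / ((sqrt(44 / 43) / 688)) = -36515036614 * sqrt(473) / 1891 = -419962760.70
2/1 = 2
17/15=1.13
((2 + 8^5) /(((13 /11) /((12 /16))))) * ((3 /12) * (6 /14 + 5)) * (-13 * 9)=-92460555 /28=-3302162.68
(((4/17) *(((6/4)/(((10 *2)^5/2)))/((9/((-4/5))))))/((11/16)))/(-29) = 1/1016812500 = 0.00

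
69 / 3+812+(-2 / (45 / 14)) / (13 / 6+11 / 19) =3919261 / 4695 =834.77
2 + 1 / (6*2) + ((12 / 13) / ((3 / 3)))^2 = 5953 / 2028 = 2.94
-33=-33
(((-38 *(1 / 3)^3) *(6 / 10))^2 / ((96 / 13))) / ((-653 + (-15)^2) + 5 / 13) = -61009 / 270167400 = -0.00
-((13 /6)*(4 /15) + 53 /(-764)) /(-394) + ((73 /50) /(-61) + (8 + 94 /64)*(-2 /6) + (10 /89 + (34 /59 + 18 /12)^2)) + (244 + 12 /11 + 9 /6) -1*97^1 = 150.84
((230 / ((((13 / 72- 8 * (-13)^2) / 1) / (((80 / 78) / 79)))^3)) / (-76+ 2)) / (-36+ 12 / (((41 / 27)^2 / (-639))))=-2375454720000 / 2900147401323634818276605574019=-0.00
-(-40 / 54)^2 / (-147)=400 / 107163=0.00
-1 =-1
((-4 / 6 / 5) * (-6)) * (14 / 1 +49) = 252 / 5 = 50.40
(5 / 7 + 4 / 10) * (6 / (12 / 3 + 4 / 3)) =351 / 280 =1.25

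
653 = 653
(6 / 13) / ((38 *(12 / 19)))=1 / 52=0.02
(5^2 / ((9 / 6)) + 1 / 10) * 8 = 2012 / 15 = 134.13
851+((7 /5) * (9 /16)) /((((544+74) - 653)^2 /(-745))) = 2381459 /2800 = 850.52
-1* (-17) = 17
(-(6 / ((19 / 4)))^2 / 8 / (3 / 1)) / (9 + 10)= -24 / 6859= -0.00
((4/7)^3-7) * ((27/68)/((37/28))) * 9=-567891/30821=-18.43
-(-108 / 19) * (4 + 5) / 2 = 486 / 19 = 25.58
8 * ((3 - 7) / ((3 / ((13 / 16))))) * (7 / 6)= -91 / 9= -10.11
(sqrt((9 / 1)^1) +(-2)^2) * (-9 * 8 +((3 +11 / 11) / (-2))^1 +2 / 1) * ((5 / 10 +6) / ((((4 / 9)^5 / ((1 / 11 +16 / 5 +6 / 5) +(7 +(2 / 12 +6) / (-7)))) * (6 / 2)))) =-18814015233 / 28160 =-668111.34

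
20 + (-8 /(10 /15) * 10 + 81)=-19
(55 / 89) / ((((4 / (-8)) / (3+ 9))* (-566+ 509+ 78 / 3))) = 1320 / 2759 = 0.48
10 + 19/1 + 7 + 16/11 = 412/11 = 37.45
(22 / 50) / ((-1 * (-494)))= 11 / 12350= 0.00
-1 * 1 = -1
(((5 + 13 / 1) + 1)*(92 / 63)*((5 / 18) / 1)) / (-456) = -115 / 6804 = -0.02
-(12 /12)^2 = -1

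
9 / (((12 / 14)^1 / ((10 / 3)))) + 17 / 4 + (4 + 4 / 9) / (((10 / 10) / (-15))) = -329 / 12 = -27.42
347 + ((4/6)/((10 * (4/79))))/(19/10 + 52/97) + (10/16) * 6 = 9961193/28356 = 351.29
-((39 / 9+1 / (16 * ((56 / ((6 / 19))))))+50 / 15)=-195785 / 25536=-7.67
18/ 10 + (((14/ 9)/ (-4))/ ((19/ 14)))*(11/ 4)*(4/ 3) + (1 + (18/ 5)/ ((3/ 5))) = 7.75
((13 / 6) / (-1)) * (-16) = 104 / 3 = 34.67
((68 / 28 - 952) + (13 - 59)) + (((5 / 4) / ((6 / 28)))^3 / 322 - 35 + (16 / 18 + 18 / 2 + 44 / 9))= -70607605 / 69552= -1015.18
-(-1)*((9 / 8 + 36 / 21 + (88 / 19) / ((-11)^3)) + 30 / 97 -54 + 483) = 5396700413 / 12488168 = 432.15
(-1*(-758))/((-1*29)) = -758/29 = -26.14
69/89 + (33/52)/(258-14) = 878409/1129232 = 0.78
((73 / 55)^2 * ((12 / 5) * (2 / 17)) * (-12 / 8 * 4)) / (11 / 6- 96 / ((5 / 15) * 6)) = 4604256 / 71223625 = 0.06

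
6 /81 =2 /27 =0.07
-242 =-242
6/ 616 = 3/ 308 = 0.01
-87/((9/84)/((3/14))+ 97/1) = -58/65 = -0.89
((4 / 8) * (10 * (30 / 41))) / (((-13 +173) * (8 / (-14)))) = -105 / 2624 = -0.04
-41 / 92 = -0.45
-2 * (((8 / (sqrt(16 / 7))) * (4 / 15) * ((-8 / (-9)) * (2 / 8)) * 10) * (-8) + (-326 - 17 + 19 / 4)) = 512 * sqrt(7) / 27 + 1353 / 2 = 726.67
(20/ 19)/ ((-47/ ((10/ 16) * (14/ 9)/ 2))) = -175/ 16074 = -0.01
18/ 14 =9/ 7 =1.29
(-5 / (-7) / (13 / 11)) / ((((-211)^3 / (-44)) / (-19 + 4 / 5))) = -484 / 9393931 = -0.00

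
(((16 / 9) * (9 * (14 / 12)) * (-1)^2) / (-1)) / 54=-28 / 81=-0.35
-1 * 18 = -18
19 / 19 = 1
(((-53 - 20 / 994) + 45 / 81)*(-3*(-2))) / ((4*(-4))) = 117337 / 5964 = 19.67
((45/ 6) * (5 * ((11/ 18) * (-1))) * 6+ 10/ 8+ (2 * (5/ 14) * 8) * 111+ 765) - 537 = 726.04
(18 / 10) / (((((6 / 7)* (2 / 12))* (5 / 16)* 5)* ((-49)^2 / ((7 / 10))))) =72 / 30625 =0.00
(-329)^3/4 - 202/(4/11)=-35613511/4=-8903377.75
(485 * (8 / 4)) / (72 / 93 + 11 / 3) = 90210 / 413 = 218.43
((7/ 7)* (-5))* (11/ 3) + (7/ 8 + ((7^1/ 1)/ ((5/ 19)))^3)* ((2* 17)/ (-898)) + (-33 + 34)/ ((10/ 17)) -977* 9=-12826496621/ 1347000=-9522.27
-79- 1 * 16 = -95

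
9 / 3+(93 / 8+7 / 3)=407 / 24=16.96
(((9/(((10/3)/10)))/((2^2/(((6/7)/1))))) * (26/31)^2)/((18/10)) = 15210/6727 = 2.26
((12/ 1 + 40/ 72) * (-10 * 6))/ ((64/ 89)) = -50285/ 48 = -1047.60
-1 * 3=-3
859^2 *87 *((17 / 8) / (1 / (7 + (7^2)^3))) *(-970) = -15568627523274210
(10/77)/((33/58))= 580/2541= 0.23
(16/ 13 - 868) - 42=-11814/ 13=-908.77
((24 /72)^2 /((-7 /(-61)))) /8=61 /504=0.12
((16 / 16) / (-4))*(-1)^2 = -1 / 4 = -0.25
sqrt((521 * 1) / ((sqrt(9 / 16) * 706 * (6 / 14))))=sqrt(2574782) / 1059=1.52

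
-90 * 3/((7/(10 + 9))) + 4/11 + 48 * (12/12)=-52706/77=-684.49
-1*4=-4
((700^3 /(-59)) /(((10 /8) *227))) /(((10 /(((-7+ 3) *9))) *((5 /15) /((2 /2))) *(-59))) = -2963520000 /790187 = -3750.40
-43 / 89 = -0.48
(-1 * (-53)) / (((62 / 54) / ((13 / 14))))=18603 / 434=42.86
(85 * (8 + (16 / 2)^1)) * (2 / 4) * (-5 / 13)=-3400 / 13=-261.54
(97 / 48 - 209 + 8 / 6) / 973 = -9871 / 46704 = -0.21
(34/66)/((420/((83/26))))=1411/360360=0.00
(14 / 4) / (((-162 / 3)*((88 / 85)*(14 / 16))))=-85 / 1188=-0.07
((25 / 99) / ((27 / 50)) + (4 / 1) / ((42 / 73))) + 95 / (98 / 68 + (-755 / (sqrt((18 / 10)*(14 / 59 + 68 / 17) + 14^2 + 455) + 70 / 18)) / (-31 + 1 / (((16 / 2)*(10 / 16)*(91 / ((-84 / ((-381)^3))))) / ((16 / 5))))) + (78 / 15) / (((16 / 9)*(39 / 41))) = 1498501191306037803666982536409790596489 / 8387300647486295701856061357545988120 - 1868483120222321913185242306875*sqrt(2292681) / 22412753587425299828592970331746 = 52.43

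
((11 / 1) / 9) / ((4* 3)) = 11 / 108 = 0.10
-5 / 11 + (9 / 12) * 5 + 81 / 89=16469 / 3916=4.21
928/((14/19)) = 8816/7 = 1259.43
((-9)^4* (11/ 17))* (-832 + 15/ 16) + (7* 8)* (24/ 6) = -959596859/ 272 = -3527929.63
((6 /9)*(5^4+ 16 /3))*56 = 211792 /9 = 23532.44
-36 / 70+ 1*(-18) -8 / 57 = -37216 / 1995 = -18.65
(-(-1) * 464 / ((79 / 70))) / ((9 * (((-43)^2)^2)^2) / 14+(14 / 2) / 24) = 5456640 / 99723724768495603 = 0.00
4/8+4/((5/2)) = 21/10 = 2.10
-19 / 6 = -3.17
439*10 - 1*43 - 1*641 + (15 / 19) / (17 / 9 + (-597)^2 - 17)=45171214753 / 12188671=3706.00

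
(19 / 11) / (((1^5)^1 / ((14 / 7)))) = 38 / 11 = 3.45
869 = 869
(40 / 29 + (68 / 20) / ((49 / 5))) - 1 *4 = -3231 / 1421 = -2.27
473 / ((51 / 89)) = 42097 / 51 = 825.43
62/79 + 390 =30872/79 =390.78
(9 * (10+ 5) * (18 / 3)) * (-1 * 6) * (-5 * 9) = 218700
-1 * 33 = -33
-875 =-875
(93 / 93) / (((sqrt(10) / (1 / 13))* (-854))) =-sqrt(10) / 111020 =-0.00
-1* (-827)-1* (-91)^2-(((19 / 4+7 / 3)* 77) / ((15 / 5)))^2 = -52497409 / 1296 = -40507.26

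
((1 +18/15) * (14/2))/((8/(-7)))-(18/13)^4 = -19593419/1142440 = -17.15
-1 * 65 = -65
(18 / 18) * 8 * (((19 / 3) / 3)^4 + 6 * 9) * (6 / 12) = 1938460 / 6561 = 295.45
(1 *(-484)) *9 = -4356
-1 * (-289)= 289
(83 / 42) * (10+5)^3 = 93375 / 14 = 6669.64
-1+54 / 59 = -5 / 59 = -0.08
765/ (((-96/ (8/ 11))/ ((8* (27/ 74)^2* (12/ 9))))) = -123930/ 15059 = -8.23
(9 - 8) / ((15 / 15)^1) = 1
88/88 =1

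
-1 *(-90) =90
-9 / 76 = -0.12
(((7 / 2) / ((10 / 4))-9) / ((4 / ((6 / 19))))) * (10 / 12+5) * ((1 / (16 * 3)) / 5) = -7 / 480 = -0.01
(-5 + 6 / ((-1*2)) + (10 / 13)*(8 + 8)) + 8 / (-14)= 340 / 91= 3.74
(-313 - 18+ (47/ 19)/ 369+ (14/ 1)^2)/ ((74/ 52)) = -24607388/ 259407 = -94.86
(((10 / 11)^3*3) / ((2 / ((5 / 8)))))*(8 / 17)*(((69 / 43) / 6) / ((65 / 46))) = 793500 / 12648493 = 0.06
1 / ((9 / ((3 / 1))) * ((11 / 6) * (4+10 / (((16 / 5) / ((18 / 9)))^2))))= 64 / 2783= 0.02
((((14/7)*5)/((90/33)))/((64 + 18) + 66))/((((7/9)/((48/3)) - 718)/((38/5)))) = -5016/19126225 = -0.00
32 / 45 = 0.71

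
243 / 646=0.38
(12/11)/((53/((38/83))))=456/48389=0.01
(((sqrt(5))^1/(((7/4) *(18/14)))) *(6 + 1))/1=28 *sqrt(5)/9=6.96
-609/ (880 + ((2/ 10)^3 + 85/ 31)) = -0.69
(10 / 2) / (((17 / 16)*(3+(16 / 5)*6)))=400 / 1887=0.21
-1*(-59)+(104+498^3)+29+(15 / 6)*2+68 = 123506257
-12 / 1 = -12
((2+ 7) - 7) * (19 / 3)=38 / 3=12.67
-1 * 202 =-202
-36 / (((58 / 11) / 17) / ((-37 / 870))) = 20757 / 4205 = 4.94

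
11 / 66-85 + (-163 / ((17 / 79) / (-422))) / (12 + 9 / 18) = 64992803 / 2550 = 25487.37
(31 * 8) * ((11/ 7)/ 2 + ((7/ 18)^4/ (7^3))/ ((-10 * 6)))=1073902961/ 5511240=194.86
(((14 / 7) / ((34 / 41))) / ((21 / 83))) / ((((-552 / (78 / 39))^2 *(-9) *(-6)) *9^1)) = 3403 / 13216688352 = 0.00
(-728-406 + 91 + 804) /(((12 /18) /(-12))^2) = -77436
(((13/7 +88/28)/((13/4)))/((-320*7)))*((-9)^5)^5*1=717897987691852588770249/1456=493061804733415239540.01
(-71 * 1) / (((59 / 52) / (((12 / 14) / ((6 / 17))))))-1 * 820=-971.97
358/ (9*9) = 358/ 81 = 4.42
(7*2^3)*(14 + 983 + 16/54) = 1507912/27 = 55848.59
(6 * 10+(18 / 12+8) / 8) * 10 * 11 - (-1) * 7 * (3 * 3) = 54349 / 8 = 6793.62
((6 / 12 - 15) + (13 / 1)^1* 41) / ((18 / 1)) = 1037 / 36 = 28.81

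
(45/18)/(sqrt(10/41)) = sqrt(410)/4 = 5.06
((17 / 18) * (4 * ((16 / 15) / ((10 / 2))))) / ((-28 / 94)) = -12784 / 4725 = -2.71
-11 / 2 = -5.50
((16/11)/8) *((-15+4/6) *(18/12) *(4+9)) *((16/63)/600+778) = -2054913068/51975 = -39536.57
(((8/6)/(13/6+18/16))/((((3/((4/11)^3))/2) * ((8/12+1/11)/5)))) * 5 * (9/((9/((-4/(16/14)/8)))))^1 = -1792/9559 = -0.19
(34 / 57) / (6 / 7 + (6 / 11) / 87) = 37961 / 54948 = 0.69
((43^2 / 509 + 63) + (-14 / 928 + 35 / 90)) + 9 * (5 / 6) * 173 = 2900373005 / 2125584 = 1364.51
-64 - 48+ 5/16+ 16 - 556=-10427/16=-651.69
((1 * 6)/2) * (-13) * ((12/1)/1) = -468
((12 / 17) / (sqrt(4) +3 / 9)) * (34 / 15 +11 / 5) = 804 / 595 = 1.35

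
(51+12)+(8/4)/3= 191/3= 63.67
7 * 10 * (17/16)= 595/8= 74.38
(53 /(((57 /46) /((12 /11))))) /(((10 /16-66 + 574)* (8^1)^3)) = 1219 /6803368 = 0.00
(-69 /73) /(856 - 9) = -69 /61831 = -0.00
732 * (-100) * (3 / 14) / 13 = -109800 / 91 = -1206.59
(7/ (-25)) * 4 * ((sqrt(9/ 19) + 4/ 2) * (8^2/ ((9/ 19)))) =-68096/ 225-1792 * sqrt(19)/ 75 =-406.80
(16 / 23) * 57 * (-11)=-10032 / 23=-436.17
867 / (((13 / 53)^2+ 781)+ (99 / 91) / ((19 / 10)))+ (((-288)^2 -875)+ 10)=311592793948495 / 3796203452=82080.11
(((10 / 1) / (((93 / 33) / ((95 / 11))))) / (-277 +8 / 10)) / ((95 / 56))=-2800 / 42811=-0.07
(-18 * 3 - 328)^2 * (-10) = -1459240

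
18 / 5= 3.60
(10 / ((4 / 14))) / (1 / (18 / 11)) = 630 / 11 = 57.27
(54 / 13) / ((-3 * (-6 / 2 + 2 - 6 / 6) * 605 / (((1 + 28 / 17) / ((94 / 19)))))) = 1539 / 2513654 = 0.00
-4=-4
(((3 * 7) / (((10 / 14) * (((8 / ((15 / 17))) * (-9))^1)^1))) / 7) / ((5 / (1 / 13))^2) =-7 / 574600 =-0.00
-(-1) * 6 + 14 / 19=128 / 19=6.74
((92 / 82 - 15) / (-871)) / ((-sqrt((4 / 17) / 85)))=-9673 *sqrt(5) / 71422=-0.30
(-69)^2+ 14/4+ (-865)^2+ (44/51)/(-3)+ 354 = 230523023/306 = 753343.21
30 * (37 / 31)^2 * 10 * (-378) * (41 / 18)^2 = -805451150 / 961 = -838138.55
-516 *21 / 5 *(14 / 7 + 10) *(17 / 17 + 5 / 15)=-173376 / 5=-34675.20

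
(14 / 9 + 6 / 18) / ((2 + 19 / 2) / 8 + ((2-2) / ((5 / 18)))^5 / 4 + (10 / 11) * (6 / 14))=20944 / 20259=1.03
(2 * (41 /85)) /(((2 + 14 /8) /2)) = 656 /1275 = 0.51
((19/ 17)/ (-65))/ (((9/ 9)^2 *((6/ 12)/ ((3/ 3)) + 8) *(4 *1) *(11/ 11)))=-19/ 37570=-0.00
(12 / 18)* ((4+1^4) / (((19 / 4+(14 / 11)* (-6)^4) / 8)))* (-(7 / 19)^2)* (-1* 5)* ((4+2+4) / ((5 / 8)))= 2759680 / 15765231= 0.18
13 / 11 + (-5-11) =-163 / 11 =-14.82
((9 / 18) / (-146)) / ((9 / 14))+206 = 270677 / 1314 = 205.99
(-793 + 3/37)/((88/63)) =-924147/1628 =-567.66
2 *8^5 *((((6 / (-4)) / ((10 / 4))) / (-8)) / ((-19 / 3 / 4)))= -294912 / 95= -3104.34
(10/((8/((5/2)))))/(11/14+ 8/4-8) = -175/292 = -0.60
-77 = -77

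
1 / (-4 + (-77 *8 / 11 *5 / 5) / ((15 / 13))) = -15 / 788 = -0.02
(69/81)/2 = 23/54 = 0.43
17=17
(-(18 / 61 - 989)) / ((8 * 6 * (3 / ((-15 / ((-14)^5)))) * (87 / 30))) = 1507775 / 22833855744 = 0.00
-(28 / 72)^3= -343 / 5832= -0.06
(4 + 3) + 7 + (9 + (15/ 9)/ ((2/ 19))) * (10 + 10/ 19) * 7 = 105098/ 57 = 1843.82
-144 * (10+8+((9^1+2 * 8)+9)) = -7488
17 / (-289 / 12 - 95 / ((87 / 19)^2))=-514692 / 866327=-0.59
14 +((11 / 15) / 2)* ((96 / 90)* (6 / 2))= 1138 / 75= 15.17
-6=-6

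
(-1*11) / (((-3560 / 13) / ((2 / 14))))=0.01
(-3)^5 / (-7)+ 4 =271 / 7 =38.71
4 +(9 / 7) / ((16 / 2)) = 233 / 56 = 4.16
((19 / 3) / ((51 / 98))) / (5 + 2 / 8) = 1064 / 459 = 2.32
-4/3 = -1.33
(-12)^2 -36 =108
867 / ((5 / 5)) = 867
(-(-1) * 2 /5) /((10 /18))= 18 /25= 0.72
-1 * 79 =-79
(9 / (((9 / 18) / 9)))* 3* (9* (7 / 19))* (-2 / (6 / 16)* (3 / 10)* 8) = -1959552 / 95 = -20626.86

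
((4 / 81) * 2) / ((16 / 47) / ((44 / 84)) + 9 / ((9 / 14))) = 2068 / 306747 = 0.01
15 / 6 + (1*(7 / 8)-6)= -2.62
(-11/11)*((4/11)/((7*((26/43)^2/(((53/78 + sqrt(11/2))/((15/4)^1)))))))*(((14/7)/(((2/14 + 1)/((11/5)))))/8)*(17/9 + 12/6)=-0.21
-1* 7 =-7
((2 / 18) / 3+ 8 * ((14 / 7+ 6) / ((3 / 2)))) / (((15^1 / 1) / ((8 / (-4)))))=-2306 / 405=-5.69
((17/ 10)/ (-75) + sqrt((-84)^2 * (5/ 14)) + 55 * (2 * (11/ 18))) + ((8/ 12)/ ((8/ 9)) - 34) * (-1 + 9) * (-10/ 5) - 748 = -334801/ 2250 + 6 * sqrt(70) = -98.60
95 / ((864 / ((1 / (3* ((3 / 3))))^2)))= 95 / 7776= 0.01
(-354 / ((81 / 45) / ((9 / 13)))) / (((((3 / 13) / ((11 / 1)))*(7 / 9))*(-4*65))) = 5841 / 182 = 32.09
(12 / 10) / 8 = 3 / 20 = 0.15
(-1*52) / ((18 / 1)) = -26 / 9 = -2.89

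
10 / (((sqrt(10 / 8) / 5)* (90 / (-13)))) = -26* sqrt(5) / 9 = -6.46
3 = 3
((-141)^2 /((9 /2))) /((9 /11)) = 48598 /9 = 5399.78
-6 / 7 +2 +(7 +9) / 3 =136 / 21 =6.48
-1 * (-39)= 39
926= 926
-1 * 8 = -8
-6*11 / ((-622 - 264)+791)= 66 / 95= 0.69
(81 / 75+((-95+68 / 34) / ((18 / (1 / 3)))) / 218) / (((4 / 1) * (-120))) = -105173 / 47088000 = -0.00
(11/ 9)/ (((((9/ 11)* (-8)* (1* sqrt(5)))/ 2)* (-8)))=121* sqrt(5)/ 12960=0.02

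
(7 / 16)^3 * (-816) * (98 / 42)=-40817 / 256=-159.44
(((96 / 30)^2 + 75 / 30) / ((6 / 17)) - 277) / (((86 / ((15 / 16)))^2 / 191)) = -41411283 / 7573504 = -5.47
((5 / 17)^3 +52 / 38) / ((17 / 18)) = 2342034 / 1586899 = 1.48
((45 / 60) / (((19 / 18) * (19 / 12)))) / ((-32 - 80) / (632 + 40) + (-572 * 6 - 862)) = -972 / 9301165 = -0.00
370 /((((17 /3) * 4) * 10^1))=111 /68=1.63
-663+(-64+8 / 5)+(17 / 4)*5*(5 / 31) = -447623 / 620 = -721.97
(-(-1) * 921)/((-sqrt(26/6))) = -921 * sqrt(39)/13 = -442.43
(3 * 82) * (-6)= -1476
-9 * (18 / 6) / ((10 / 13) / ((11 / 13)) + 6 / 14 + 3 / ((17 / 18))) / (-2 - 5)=5049 / 5909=0.85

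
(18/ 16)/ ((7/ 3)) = 27/ 56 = 0.48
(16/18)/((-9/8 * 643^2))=-64/33489369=-0.00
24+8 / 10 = 124 / 5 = 24.80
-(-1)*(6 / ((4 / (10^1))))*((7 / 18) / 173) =35 / 1038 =0.03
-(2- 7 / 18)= -29 / 18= -1.61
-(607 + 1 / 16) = -9713 / 16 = -607.06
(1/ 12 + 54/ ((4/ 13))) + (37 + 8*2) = 2743/ 12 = 228.58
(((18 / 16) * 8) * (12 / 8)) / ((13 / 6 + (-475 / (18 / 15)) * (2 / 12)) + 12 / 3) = -486 / 2153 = -0.23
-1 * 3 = -3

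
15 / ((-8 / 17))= -255 / 8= -31.88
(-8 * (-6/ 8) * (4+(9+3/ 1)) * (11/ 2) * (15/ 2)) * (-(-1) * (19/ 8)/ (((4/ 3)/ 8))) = 56430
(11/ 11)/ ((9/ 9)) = 1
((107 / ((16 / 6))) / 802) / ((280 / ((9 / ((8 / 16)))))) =2889 / 898240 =0.00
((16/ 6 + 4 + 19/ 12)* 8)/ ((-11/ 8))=-48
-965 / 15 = -64.33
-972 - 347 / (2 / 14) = -3401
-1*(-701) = 701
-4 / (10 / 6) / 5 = -12 / 25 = -0.48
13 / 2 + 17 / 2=15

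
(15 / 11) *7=105 / 11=9.55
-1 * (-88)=88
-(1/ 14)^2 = -1/ 196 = -0.01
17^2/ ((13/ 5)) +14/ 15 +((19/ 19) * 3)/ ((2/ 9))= 48979/ 390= 125.59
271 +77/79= 21486/79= 271.97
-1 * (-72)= 72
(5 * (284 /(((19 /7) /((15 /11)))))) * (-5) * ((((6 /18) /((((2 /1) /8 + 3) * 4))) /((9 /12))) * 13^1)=-1585.33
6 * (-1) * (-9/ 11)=54/ 11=4.91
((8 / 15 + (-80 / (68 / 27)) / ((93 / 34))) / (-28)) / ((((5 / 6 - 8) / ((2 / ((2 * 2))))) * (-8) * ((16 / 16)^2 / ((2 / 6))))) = 23 / 19995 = 0.00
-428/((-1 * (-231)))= -428/231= -1.85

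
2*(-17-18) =-70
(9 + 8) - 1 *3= 14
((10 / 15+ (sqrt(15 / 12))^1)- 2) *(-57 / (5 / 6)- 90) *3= 3168 / 5- 1188 *sqrt(5) / 5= 102.31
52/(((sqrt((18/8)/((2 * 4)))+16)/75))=1996800/8183- 46800 * sqrt(2)/8183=235.93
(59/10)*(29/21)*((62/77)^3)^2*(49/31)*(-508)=-796291663980416/446619385905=-1782.93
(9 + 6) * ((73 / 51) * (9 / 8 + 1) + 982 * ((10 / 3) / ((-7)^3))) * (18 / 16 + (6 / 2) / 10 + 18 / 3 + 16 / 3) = -81940651 / 65856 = -1244.24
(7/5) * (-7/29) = -49/145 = -0.34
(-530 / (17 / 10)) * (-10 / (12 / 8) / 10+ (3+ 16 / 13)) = -736700 / 663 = -1111.16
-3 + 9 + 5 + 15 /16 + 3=239 /16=14.94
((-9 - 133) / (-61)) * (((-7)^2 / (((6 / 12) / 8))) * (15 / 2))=13687.87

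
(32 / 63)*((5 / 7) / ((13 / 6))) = 320 / 1911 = 0.17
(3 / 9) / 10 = 1 / 30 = 0.03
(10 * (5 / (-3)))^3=-125000 / 27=-4629.63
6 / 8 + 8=35 / 4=8.75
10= 10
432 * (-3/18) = -72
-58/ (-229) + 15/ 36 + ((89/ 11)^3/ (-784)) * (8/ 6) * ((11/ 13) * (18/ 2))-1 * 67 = -3875537821/ 52951899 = -73.19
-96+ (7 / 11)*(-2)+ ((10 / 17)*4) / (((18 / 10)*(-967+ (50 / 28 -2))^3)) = -36951726740022610 / 379877564611413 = -97.27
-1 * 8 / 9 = -8 / 9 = -0.89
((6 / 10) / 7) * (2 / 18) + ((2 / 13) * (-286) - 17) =-60.99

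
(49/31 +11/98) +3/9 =18467/9114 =2.03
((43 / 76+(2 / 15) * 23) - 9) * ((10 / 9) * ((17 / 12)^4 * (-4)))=96.09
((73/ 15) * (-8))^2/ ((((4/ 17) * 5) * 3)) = 1449488/ 3375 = 429.48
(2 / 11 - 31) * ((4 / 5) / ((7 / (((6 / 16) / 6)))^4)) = -0.00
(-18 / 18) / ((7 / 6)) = -0.86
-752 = -752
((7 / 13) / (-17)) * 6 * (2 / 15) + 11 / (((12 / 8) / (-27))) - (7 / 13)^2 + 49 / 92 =-261385623 / 1321580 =-197.78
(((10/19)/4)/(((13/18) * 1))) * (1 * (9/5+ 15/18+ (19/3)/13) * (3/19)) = 10953/122018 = 0.09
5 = 5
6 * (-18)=-108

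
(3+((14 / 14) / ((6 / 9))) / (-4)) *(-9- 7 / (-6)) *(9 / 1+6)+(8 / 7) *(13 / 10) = -171893 / 560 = -306.95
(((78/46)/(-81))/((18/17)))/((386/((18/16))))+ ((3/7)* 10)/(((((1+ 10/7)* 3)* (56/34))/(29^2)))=8063708293/26847072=300.36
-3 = -3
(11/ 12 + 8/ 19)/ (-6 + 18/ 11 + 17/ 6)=-3355/ 3838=-0.87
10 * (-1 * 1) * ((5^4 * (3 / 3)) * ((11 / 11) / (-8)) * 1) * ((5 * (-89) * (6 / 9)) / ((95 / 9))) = -834375 / 38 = -21957.24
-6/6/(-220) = 1/220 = 0.00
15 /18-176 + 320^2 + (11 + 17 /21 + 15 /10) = 715667 /7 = 102238.14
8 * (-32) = -256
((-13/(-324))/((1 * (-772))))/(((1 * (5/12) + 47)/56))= -182/2965059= -0.00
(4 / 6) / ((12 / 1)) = 1 / 18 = 0.06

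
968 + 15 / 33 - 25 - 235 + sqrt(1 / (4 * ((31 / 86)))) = sqrt(2666) / 62 + 7793 / 11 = 709.29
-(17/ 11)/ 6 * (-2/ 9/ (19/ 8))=136/ 5643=0.02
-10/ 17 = -0.59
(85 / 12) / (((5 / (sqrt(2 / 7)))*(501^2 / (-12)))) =-17*sqrt(14) / 1757007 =-0.00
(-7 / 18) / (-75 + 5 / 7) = 49 / 9360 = 0.01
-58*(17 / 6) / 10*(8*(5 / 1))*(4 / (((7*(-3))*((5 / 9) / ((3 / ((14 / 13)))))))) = 153816 / 245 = 627.82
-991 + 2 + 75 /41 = -40474 /41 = -987.17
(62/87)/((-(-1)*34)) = 31/1479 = 0.02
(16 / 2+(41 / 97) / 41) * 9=72.09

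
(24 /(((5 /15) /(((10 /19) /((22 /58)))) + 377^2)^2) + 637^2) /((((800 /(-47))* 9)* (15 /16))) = -291596358924313514741303 /103206998276878866750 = -2825.35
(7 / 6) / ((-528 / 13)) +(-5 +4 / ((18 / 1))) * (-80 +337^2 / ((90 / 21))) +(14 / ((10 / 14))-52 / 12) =-5997544037 / 47520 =-126210.94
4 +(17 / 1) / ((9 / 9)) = 21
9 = 9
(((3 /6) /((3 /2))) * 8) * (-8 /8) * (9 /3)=-8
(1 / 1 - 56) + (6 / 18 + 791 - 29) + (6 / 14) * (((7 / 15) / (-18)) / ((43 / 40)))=273734 / 387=707.32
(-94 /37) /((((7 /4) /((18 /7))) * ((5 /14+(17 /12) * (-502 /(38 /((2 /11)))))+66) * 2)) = -2121768 /71563513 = -0.03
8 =8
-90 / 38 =-45 / 19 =-2.37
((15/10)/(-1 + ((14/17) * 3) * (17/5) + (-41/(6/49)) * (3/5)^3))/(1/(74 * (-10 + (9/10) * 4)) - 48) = 888000/1844961539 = 0.00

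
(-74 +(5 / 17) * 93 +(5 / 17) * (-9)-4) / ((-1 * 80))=453 / 680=0.67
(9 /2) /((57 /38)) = 3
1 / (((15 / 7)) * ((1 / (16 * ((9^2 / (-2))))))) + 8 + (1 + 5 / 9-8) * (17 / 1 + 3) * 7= -53848 / 45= -1196.62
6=6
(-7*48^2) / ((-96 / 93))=15624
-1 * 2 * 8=-16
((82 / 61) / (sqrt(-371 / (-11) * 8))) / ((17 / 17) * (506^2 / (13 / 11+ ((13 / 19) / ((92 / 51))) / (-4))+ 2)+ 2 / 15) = 51415845 * sqrt(8162) / 13369774157317312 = 0.00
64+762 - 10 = 816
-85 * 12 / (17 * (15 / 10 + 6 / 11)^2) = -1936 / 135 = -14.34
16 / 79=0.20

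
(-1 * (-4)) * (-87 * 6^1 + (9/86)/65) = -5835942/2795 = -2087.99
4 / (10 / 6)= 12 / 5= 2.40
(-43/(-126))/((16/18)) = 43/112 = 0.38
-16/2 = -8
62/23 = 2.70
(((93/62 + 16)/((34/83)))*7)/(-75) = -4067/1020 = -3.99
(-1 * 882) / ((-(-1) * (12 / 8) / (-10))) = 5880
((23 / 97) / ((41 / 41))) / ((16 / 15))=345 / 1552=0.22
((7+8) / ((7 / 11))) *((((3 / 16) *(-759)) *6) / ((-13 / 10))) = 5635575 / 364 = 15482.35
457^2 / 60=208849 / 60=3480.82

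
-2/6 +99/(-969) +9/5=6611/4845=1.36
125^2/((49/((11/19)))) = 171875/931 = 184.61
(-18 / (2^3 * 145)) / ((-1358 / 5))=9 / 157528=0.00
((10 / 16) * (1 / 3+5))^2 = 11.11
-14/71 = -0.20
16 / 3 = 5.33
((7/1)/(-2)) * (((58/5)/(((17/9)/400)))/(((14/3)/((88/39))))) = -918720/221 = -4157.10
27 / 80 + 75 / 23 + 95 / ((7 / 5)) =920347 / 12880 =71.46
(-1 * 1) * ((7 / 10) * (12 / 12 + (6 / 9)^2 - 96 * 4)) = 24101 / 90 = 267.79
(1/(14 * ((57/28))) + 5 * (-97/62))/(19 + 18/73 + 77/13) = -26117429/84413124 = -0.31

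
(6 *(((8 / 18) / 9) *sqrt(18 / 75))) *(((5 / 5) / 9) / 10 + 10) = 3604 *sqrt(6) / 6075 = 1.45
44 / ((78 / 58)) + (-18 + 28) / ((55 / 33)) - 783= -29027 / 39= -744.28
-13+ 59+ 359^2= 128927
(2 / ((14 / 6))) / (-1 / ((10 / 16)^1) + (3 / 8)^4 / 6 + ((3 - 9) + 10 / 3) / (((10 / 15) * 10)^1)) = -49152 / 114499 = -0.43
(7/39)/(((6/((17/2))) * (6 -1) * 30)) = 119/70200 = 0.00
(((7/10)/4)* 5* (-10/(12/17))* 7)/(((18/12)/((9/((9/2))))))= -4165/36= -115.69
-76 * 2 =-152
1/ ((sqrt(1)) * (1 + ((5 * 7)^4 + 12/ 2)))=1/ 1500632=0.00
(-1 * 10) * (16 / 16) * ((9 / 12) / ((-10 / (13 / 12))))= 13 / 16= 0.81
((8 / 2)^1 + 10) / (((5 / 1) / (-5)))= -14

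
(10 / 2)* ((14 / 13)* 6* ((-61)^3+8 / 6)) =-95331460 / 13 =-7333189.23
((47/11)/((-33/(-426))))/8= 3337/484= 6.89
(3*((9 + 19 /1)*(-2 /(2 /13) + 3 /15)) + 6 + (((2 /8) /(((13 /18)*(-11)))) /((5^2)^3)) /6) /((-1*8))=9555975003 /71500000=133.65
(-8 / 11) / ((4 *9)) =-2 / 99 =-0.02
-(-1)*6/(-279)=-2/93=-0.02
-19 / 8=-2.38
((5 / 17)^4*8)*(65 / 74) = 162500 / 3090277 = 0.05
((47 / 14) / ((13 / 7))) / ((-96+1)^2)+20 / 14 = 2346829 / 1642550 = 1.43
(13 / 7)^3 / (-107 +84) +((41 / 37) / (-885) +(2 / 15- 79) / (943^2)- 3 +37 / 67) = -1825225613497063 / 669171294903405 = -2.73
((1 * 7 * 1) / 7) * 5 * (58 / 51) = 5.69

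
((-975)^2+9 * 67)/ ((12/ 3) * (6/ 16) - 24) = -211384/ 5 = -42276.80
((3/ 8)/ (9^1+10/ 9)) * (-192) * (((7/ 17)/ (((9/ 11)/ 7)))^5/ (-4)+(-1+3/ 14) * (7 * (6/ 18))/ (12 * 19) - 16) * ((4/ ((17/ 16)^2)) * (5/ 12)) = 2473900960830828800/ 1551623062004379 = 1594.40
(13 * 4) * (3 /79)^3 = 0.00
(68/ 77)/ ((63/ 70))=680/ 693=0.98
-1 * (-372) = 372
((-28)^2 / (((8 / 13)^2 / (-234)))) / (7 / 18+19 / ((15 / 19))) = -43599465 / 2201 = -19808.93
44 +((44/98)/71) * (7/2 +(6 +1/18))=1379576/31311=44.06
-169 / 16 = -10.56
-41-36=-77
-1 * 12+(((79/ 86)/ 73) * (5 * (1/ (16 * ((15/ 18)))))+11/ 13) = -7279399/ 652912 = -11.15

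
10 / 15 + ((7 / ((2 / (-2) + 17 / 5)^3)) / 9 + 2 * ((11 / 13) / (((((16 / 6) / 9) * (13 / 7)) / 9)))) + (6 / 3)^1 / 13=75052787 / 2628288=28.56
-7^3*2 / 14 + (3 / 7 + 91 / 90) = -29963 / 630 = -47.56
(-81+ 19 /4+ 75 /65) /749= -3905 /38948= -0.10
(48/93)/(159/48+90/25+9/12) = 1280/19003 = 0.07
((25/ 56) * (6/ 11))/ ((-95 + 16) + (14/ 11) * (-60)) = -75/ 47852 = -0.00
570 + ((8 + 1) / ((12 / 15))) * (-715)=-29895 / 4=-7473.75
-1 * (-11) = 11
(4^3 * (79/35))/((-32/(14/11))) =-316/55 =-5.75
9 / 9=1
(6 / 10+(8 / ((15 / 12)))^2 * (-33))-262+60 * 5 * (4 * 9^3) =21829673 / 25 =873186.92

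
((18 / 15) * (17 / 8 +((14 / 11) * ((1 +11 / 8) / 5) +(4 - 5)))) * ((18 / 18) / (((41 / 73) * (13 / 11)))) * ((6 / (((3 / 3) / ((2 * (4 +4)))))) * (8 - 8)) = 0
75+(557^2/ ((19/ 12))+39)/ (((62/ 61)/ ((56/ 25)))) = 6361233507/ 14725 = 432002.28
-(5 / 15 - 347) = 1040 / 3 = 346.67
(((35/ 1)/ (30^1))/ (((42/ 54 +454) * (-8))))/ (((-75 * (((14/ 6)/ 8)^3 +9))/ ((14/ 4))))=21168/ 12765964675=0.00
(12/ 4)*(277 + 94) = 1113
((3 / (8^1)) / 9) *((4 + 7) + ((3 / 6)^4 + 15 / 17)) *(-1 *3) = -3249 / 2176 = -1.49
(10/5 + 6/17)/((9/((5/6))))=100/459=0.22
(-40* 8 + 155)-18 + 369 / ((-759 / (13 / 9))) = -139430 / 759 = -183.70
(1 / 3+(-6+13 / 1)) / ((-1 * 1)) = -22 / 3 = -7.33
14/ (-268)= -7/ 134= -0.05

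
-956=-956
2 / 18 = 1 / 9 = 0.11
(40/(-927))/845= -8/156663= -0.00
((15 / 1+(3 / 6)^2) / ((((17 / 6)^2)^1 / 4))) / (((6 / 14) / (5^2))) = 443.25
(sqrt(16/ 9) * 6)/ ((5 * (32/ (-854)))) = -427/ 10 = -42.70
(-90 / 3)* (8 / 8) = -30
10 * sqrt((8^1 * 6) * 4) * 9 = 720 * sqrt(3) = 1247.08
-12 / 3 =-4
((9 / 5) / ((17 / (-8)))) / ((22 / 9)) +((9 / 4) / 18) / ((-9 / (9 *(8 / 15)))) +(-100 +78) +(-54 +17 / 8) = -1667027 / 22440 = -74.29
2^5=32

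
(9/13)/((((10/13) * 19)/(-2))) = -9/95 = -0.09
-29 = -29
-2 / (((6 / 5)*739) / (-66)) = 110 / 739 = 0.15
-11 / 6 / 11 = -1 / 6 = -0.17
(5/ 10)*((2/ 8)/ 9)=1/ 72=0.01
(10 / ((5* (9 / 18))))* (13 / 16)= 13 / 4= 3.25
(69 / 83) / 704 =69 / 58432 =0.00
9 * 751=6759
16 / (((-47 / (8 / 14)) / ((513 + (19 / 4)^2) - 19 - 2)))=-32932 / 329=-100.10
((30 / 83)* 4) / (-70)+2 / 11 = 1030 / 6391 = 0.16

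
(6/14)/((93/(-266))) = -38/31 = -1.23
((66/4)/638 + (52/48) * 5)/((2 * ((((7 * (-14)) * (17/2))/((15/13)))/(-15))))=71025/1256164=0.06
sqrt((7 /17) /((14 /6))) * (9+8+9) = 26 * sqrt(51) /17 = 10.92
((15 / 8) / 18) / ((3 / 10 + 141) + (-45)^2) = 25 / 519912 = 0.00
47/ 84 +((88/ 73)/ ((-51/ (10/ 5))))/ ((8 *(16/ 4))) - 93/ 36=-52781/ 26061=-2.03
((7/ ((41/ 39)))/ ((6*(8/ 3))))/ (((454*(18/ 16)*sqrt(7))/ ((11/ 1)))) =143*sqrt(7)/ 111684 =0.00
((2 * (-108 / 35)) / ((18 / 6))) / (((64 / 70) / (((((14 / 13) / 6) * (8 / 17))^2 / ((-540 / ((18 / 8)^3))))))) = 1323 / 3907280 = 0.00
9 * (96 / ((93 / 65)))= 18720 / 31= 603.87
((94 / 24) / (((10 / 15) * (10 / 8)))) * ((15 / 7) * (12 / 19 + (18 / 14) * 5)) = 132399 / 1862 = 71.11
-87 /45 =-29 /15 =-1.93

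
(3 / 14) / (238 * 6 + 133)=3 / 21854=0.00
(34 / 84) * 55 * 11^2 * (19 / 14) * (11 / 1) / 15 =4729043 / 1764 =2680.86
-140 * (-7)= 980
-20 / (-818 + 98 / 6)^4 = -324 / 6690989040125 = -0.00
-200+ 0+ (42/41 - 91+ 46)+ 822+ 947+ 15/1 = 63141/41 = 1540.02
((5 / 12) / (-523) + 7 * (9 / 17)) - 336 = -35453209 / 106692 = -332.29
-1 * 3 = -3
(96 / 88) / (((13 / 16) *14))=96 / 1001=0.10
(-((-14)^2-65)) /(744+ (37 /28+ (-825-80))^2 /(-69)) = 0.01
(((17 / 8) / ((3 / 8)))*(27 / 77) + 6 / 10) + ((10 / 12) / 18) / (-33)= 322529 / 124740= 2.59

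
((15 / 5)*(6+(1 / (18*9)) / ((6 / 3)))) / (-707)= -1945 / 76356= -0.03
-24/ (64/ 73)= -219/ 8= -27.38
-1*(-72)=72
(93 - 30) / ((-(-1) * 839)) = 63 / 839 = 0.08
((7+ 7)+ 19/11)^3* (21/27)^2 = 253708133/107811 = 2353.27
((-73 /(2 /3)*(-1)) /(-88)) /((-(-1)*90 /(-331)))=24163 /5280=4.58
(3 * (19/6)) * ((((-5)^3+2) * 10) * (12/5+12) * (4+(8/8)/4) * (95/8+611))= -1781726463/4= -445431615.75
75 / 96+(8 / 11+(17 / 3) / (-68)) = 1505 / 1056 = 1.43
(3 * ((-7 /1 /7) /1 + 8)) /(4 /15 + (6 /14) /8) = 17640 /269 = 65.58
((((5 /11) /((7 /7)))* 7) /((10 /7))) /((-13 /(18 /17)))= -441 /2431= -0.18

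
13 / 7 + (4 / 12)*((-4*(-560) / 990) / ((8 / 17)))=7193 / 2079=3.46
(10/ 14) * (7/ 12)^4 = 1715/ 20736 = 0.08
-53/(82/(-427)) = 22631/82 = 275.99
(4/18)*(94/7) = 188/63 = 2.98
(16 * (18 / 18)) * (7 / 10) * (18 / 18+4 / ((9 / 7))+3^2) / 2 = 3304 / 45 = 73.42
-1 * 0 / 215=0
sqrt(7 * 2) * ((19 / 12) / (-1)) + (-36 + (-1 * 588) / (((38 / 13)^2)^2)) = -22964691 / 521284- 19 * sqrt(14) / 12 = -49.98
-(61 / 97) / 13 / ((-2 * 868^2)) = 61 / 1900135328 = 0.00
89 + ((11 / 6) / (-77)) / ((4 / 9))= 4981 / 56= 88.95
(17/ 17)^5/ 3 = 1/ 3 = 0.33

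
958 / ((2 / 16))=7664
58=58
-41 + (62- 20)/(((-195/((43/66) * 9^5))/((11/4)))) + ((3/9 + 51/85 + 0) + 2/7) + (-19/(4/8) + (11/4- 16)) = -31228318/1365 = -22877.89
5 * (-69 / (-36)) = 115 / 12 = 9.58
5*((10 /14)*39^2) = 38025 /7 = 5432.14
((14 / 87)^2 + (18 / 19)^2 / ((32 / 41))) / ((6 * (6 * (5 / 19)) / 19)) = 25702697 / 10899360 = 2.36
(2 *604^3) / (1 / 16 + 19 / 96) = 42306981888 / 25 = 1692279275.52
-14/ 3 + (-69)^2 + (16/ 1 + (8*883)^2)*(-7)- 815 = -1047890528/ 3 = -349296842.67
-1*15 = -15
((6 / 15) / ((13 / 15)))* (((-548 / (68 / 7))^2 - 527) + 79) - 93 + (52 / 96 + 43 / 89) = 9389222081 / 8024952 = 1170.00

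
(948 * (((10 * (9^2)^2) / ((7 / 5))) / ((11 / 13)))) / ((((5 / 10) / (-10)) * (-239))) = 80857764000 / 18403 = 4393727.33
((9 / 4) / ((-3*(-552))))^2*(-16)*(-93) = 93 / 33856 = 0.00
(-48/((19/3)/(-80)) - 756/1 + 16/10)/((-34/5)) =7034/323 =21.78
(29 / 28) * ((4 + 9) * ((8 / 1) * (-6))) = -4524 / 7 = -646.29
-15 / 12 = -1.25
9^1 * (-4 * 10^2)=-3600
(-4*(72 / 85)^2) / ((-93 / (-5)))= -6912 / 44795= -0.15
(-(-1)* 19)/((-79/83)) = -1577/79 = -19.96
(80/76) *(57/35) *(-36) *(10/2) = -2160/7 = -308.57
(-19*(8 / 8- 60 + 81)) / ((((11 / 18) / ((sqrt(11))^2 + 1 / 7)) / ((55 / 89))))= -2934360 / 623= -4710.05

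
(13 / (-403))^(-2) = 961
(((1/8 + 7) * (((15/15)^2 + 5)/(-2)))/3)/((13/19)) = -1083/104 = -10.41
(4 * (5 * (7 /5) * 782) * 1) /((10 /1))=2189.60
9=9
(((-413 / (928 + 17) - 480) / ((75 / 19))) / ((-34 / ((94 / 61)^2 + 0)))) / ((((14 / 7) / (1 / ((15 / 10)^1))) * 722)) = 143273531 / 36507196125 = 0.00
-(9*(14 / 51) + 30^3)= -459042 / 17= -27002.47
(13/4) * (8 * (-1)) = -26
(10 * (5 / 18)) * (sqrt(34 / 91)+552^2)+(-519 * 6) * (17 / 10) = 25 * sqrt(3094) / 819+4205531 / 5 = 841107.90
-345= -345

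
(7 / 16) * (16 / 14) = 1 / 2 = 0.50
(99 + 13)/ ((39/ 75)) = 2800/ 13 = 215.38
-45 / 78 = -15 / 26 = -0.58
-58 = -58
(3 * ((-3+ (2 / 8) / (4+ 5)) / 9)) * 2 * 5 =-535 / 54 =-9.91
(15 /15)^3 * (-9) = -9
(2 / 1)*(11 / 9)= 2.44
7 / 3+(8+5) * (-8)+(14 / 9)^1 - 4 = -937 / 9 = -104.11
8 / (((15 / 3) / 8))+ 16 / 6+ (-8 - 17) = -143 / 15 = -9.53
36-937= -901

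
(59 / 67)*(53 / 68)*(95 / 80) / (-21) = -59413 / 1530816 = -0.04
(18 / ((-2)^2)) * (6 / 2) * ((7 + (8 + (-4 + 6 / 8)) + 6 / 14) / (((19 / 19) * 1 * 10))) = 9207 / 560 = 16.44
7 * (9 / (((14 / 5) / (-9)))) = -405 / 2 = -202.50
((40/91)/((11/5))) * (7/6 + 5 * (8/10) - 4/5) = 2620/3003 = 0.87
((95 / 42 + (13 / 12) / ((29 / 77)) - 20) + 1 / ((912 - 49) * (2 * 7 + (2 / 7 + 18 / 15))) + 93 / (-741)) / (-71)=2108975965951 / 9991085431236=0.21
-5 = -5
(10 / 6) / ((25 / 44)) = 44 / 15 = 2.93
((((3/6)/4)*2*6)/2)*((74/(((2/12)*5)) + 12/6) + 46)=513/5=102.60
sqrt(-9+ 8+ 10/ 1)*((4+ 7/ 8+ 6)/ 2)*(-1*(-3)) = 783/ 16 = 48.94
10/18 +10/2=50/9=5.56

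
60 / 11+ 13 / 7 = 563 / 77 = 7.31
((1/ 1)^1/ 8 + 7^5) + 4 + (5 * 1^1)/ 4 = 134499/ 8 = 16812.38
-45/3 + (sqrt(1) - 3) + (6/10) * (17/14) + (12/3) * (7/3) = -1457/210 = -6.94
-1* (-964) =964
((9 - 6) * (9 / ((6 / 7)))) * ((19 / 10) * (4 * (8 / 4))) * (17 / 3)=13566 / 5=2713.20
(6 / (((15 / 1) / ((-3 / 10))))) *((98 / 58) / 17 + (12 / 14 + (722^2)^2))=-2813293250625471 / 86275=-32608441038.83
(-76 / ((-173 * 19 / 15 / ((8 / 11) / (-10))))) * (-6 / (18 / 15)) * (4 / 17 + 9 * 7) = 258000 / 32351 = 7.98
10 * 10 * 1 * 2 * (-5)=-1000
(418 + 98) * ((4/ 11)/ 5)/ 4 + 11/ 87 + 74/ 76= 1905931/ 181830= 10.48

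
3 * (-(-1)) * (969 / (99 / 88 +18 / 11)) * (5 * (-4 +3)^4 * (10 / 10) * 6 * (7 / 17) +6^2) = 458128 / 9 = 50903.11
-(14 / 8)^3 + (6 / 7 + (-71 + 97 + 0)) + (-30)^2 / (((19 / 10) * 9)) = 630989 / 8512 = 74.13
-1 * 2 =-2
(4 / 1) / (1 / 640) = 2560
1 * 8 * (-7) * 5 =-280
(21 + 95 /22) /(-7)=-557 /154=-3.62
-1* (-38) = 38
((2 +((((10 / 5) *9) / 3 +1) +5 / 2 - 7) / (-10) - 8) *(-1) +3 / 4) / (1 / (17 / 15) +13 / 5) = 595 / 296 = 2.01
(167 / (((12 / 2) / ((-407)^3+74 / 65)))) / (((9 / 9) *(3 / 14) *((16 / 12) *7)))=-731834784907 / 780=-938249724.24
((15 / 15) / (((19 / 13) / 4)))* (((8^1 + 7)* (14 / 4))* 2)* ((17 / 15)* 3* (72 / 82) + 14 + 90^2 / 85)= 427293048 / 13243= 32265.58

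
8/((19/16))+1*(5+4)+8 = 451/19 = 23.74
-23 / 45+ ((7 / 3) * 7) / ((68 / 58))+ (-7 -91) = -129407 / 1530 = -84.58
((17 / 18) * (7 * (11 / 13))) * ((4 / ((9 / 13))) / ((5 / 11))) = 28798 / 405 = 71.11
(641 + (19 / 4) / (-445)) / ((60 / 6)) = 1140961 / 17800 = 64.10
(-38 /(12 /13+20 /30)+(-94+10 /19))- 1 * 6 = -72669 /589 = -123.38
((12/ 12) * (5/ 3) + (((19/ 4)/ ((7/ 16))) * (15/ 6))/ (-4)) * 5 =-1075/ 42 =-25.60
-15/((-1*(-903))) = -5/301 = -0.02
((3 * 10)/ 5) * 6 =36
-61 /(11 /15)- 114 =-2169 /11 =-197.18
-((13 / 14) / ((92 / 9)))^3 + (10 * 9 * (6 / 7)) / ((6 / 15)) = 412080087987 / 2136719872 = 192.86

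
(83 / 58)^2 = 6889 / 3364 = 2.05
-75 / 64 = -1.17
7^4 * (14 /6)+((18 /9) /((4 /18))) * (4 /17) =285827 /51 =5604.45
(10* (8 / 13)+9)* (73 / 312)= 3.55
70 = 70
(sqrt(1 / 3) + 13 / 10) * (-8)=-52 / 5-8 * sqrt(3) / 3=-15.02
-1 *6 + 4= -2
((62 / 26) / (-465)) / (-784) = 1 / 152880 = 0.00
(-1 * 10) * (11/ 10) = -11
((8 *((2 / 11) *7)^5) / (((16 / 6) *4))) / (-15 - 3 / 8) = -1075648 / 6603091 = -0.16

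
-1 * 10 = -10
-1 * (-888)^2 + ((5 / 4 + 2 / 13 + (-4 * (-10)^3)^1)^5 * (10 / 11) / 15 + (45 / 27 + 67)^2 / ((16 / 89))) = 1170037817647836126677194427 / 18820099584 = 62169586958113097.23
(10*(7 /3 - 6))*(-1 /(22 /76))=380 /3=126.67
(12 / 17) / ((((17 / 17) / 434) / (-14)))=-72912 / 17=-4288.94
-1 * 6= -6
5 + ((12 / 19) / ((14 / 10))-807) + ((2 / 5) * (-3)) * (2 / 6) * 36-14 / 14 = -543271 / 665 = -816.95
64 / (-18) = -32 / 9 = -3.56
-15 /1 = -15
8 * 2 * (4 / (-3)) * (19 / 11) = -1216 / 33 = -36.85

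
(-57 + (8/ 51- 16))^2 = 13801225/ 2601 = 5306.12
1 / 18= 0.06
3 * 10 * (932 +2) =28020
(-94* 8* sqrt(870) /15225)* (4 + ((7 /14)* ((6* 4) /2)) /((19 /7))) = -88736* sqrt(870) /289275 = -9.05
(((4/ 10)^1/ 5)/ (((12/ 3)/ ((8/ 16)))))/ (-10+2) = -1/ 800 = -0.00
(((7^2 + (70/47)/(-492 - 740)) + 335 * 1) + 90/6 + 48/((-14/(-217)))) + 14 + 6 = 4810163/4136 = 1163.00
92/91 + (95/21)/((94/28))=30262/12831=2.36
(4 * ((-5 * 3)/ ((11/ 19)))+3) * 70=-7044.55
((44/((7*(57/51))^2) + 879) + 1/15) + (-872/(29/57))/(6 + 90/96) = 180141735782/284704455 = 632.73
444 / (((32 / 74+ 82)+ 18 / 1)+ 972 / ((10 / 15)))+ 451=13010995 / 28831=451.28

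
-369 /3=-123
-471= -471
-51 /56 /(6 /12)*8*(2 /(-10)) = 102 /35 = 2.91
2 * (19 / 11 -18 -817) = -18332 / 11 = -1666.55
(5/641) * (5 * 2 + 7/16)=835/10256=0.08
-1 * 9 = -9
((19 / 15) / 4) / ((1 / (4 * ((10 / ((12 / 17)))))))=323 / 18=17.94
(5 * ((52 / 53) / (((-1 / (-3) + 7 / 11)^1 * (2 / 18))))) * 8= 19305 / 53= 364.25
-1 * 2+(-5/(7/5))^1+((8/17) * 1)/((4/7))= -565/119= -4.75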